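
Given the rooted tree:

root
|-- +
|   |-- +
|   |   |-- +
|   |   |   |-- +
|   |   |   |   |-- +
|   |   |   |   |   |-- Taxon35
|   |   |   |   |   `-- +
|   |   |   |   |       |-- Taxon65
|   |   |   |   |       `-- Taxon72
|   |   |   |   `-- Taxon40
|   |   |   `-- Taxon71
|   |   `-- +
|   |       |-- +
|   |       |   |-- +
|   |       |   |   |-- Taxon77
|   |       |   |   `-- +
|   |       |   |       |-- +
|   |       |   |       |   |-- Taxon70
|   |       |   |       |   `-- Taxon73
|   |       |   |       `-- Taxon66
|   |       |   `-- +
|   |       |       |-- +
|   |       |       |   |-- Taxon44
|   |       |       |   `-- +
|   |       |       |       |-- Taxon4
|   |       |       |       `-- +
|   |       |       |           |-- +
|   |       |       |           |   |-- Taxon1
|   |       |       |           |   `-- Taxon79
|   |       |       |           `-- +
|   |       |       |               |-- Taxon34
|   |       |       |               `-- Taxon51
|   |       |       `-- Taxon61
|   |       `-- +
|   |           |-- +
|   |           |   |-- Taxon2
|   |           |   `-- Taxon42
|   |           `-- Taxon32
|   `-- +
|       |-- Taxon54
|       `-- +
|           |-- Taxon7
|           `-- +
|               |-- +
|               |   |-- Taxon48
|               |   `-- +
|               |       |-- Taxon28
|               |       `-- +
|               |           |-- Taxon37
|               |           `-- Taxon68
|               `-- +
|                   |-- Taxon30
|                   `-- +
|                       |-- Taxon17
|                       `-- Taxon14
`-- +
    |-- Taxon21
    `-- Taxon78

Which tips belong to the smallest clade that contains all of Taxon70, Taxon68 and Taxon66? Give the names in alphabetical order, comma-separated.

Tracing Taxon70: it sits inside (Taxon70,Taxon73).
Tracing Taxon68: it sits inside (Taxon37,Taxon68).
Tracing Taxon66: it sits inside ((Taxon70,Taxon73),Taxon66).
The smallest clade enclosing all 3 is (((((Taxon35,(Taxon65,Taxon72)),Taxon40),Taxon71),(((Taxon77,((Taxon70,Taxon73),Taxon66)),((Taxon44,(Taxon4,((Taxon1,Taxon79),(Taxon34,Taxon51)))),Taxon61)),((Taxon2,Taxon42),Taxon32))),(Taxon54,(Taxon7,((Taxon48,(Taxon28,(Taxon37,Taxon68))),(Taxon30,(Taxon17,Taxon14)))))); the answer is its 28 terminal taxa in alphabetical order.

Taxon1, Taxon14, Taxon17, Taxon2, Taxon28, Taxon30, Taxon32, Taxon34, Taxon35, Taxon37, Taxon4, Taxon40, Taxon42, Taxon44, Taxon48, Taxon51, Taxon54, Taxon61, Taxon65, Taxon66, Taxon68, Taxon7, Taxon70, Taxon71, Taxon72, Taxon73, Taxon77, Taxon79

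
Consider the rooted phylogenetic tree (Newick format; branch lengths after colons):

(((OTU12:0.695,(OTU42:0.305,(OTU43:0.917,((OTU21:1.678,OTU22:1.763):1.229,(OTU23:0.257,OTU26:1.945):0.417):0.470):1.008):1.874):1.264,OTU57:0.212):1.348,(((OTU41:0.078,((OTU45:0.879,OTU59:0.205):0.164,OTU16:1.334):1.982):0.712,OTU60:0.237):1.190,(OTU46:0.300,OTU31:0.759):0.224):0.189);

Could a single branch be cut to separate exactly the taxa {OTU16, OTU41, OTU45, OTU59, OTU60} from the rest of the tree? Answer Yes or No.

Yes

The most recent common ancestor of these taxa subtends ((OTU41,((OTU45,OTU59),OTU16)),OTU60).
That clade has exactly 5 tips — every listed taxon and nothing else — so the group is monophyletic.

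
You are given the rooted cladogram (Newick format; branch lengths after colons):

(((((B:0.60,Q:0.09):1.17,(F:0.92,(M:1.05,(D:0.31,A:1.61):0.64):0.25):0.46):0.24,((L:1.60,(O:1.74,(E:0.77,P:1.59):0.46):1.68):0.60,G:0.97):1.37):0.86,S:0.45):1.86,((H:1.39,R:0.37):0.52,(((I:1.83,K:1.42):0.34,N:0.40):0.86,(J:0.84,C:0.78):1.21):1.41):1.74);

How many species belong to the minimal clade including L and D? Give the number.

The MRCA of L and D is the node subtending (((B,Q),(F,(M,(D,A)))),((L,(O,(E,P))),G)).
That clade contains 11 terminal taxa: A, B, D, E, F, G, L, M, O, P, Q.

11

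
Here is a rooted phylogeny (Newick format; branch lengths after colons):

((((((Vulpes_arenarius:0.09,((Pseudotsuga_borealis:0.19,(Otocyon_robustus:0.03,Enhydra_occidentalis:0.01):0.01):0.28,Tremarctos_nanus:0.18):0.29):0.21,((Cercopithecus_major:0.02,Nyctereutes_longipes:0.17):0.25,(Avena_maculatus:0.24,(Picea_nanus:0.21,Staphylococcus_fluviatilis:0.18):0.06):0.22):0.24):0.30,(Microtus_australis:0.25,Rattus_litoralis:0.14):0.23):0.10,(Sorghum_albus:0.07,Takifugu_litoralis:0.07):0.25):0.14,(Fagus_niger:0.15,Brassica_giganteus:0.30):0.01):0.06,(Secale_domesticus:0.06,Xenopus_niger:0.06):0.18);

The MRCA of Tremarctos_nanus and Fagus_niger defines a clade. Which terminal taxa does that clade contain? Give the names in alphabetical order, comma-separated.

Avena_maculatus, Brassica_giganteus, Cercopithecus_major, Enhydra_occidentalis, Fagus_niger, Microtus_australis, Nyctereutes_longipes, Otocyon_robustus, Picea_nanus, Pseudotsuga_borealis, Rattus_litoralis, Sorghum_albus, Staphylococcus_fluviatilis, Takifugu_litoralis, Tremarctos_nanus, Vulpes_arenarius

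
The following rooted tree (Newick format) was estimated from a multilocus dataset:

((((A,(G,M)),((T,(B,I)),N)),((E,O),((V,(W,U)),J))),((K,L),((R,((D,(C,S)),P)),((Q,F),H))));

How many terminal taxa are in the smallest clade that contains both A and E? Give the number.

The MRCA of A and E is the node subtending (((A,(G,M)),((T,(B,I)),N)),((E,O),((V,(W,U)),J))).
That clade contains 13 terminal taxa: A, B, E, G, I, J, M, N, O, T, U, V, W.

13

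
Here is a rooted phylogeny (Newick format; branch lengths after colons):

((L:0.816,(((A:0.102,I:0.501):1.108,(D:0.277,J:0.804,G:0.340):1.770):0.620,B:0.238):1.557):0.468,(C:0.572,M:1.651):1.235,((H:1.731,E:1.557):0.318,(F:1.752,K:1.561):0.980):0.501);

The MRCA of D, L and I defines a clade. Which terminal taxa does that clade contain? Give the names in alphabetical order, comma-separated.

Tracing D: it sits inside (D,J,G).
Tracing L: it sits inside (L,(((A,I),(D,J,G)),B)).
Tracing I: it sits inside (A,I).
The smallest clade enclosing all 3 is (L,(((A,I),(D,J,G)),B)); the answer is its 7 terminal taxa in alphabetical order.

A, B, D, G, I, J, L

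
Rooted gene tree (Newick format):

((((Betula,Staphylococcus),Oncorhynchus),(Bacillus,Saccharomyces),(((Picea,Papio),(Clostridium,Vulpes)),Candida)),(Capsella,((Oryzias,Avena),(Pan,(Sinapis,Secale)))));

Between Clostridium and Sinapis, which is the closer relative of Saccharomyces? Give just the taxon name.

Clostridium

The MRCA of Saccharomyces and Clostridium subtends (((Betula,Staphylococcus),Oncorhynchus),(Bacillus,Saccharomyces),(((Picea,Papio),(Clostridium,Vulpes)),Candida)) (10 taxa).
The MRCA of Saccharomyces and Sinapis is the root, subtending the entire tree (16 taxa).
The first is nested inside the second, so Saccharomyces shares a more recent common ancestor with Clostridium.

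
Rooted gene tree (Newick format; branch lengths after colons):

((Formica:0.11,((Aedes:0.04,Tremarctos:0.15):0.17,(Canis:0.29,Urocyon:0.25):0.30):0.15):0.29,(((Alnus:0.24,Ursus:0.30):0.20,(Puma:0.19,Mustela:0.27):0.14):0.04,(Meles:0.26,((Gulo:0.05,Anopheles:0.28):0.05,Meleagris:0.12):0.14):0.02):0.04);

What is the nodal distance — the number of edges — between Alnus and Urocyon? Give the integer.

8

The MRCA of Alnus and Urocyon is the root of the tree.
From Alnus up to that node: 4 branches. From Urocyon up to the same node: 4 branches. Total: 4 + 4 = 8.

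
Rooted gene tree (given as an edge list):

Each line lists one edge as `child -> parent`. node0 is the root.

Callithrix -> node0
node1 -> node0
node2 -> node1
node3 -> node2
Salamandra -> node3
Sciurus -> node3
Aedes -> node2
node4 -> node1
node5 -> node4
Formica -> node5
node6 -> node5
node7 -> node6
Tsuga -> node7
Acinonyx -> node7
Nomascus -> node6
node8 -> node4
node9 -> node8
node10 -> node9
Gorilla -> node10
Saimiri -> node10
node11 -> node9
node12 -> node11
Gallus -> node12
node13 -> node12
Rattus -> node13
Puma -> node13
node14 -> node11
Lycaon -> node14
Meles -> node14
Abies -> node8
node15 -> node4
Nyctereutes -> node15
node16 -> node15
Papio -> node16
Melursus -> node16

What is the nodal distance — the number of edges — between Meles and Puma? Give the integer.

5

The MRCA of Meles and Puma is the node subtending ((Gallus,(Rattus,Puma)),(Lycaon,Meles)).
From Meles up to that node: 2 branches. From Puma up to the same node: 3 branches. Total: 2 + 3 = 5.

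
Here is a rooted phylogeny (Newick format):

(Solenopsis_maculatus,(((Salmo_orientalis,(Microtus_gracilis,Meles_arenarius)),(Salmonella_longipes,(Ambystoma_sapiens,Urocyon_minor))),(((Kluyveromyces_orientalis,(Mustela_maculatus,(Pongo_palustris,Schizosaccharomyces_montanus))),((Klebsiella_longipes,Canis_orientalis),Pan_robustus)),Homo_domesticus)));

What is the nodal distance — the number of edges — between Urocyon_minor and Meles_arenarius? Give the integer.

6

The MRCA of Urocyon_minor and Meles_arenarius is the node subtending ((Salmo_orientalis,(Microtus_gracilis,Meles_arenarius)),(Salmonella_longipes,(Ambystoma_sapiens,Urocyon_minor))).
From Urocyon_minor up to that node: 3 branches. From Meles_arenarius up to the same node: 3 branches. Total: 3 + 3 = 6.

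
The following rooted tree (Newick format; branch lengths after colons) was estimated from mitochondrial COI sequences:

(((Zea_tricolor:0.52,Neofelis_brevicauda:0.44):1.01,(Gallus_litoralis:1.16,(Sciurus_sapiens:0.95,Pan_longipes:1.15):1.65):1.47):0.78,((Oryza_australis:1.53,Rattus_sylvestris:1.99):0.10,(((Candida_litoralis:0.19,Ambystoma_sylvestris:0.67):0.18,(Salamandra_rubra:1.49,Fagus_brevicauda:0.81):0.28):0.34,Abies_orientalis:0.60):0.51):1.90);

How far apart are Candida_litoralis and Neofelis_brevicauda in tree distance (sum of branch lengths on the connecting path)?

The path runs Candida_litoralis → … → MRCA → … → Neofelis_brevicauda; the MRCA is the root of the tree.
Branch lengths along that path: 0.19 + 0.18 + 0.34 + 0.51 + 1.90 + 0.78 + 1.01 + 0.44 = 5.35.

5.35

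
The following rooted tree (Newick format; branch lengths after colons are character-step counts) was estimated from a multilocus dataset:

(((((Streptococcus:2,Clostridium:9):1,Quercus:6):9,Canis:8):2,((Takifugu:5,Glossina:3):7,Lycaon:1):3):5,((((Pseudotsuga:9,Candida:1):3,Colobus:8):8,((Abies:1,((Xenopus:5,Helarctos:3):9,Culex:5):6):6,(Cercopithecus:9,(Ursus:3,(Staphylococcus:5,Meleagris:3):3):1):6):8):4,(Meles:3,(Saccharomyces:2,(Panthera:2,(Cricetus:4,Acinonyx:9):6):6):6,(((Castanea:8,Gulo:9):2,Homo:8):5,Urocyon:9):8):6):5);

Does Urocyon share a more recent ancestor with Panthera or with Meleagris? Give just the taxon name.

Panthera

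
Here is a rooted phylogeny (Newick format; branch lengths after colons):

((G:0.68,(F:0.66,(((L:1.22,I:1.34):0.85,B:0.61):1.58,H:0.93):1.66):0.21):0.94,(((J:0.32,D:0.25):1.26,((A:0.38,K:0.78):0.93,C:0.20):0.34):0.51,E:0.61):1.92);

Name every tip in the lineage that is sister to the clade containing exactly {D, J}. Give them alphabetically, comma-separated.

A, C, K

The clade containing exactly {D, J} attaches to the tree at the node subtending ((J,D),((A,K),C)).
The other lineage descending from that same node — the sister group — is ((A,K),C); its 3 tips in alphabetical order are the answer.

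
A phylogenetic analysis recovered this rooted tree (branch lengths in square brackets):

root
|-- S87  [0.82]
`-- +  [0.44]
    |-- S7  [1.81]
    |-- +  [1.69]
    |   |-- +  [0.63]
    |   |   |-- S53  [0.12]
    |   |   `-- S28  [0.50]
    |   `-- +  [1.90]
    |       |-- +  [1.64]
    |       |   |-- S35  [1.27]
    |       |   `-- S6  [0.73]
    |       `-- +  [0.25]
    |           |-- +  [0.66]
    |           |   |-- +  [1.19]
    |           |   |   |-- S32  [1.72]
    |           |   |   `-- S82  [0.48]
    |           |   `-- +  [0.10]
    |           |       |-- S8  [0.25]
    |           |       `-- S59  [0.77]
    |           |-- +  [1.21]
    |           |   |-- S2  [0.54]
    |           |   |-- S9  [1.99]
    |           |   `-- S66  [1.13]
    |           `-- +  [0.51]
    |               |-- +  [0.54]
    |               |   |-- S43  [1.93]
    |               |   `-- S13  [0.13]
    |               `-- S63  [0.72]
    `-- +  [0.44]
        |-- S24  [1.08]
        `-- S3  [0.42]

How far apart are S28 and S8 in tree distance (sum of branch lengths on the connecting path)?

4.29

The path runs S28 → … → MRCA → … → S8; the MRCA is the node subtending ((S53,S28),((S35,S6),(((S32,S82),(S8,S59)),(S2,S9,S66),((S43,S13),S63)))).
Branch lengths along that path: 0.50 + 0.63 + 1.90 + 0.25 + 0.66 + 0.10 + 0.25 = 4.29.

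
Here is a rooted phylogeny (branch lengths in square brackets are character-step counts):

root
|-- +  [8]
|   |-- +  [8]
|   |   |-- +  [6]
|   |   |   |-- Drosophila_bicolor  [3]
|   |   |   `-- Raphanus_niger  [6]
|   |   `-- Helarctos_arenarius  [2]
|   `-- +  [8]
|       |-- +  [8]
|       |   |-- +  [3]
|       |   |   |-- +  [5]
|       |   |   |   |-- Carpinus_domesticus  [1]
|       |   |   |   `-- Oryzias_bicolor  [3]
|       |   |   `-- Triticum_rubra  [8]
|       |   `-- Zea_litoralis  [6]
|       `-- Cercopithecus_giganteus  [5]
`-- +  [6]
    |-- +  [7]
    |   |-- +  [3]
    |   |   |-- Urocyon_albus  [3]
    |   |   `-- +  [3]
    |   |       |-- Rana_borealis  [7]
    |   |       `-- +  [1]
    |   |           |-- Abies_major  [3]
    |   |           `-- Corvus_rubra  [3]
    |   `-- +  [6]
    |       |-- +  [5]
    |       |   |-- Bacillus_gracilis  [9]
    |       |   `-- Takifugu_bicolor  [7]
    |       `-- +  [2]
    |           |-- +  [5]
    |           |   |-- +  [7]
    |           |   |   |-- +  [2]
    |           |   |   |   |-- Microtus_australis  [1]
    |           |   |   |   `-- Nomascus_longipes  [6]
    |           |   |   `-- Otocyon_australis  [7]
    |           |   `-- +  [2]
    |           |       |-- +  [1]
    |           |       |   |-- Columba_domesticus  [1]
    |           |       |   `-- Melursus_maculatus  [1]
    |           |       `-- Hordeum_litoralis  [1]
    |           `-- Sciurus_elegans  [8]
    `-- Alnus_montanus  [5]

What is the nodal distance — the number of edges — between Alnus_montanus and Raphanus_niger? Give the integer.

6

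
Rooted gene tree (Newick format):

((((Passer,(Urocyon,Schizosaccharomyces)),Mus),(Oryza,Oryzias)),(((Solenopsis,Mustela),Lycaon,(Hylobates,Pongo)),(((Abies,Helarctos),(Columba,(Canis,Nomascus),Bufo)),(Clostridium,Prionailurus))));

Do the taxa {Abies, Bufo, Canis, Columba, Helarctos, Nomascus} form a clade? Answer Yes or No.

The most recent common ancestor of these taxa subtends ((Abies,Helarctos),(Columba,(Canis,Nomascus),Bufo)).
That clade has exactly 6 tips — every listed taxon and nothing else — so the group is monophyletic.

Yes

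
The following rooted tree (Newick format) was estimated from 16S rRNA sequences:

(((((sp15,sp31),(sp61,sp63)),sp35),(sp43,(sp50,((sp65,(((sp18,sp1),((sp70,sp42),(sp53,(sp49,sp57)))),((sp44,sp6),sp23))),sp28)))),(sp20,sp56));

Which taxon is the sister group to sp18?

sp1

sp18 attaches to the tree at the node subtending (sp18,sp1).
The other lineage descending from that same node — the sister group — is the single tip sp1.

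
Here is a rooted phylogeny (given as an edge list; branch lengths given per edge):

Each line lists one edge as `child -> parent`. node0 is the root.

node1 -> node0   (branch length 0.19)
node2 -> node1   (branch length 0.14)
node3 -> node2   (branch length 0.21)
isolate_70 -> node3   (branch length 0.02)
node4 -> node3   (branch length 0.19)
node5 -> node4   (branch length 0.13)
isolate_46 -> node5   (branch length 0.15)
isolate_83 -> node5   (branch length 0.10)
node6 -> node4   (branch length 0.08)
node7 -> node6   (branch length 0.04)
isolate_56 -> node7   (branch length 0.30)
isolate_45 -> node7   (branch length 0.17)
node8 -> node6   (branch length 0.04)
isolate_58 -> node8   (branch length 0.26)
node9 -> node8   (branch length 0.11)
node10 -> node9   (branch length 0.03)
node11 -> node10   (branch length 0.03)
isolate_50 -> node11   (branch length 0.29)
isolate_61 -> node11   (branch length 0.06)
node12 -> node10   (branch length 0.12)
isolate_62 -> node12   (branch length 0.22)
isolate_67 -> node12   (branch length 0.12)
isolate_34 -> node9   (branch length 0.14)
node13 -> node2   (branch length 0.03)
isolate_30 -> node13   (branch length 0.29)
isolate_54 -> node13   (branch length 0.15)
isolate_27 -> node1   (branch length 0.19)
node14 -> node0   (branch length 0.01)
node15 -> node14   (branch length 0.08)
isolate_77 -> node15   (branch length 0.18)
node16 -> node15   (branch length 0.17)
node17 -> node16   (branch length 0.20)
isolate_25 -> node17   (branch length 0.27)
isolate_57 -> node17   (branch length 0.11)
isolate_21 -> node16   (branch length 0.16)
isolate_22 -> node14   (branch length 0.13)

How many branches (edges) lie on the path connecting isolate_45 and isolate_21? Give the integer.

The MRCA of isolate_45 and isolate_21 is the root of the tree.
From isolate_45 up to that node: 7 branches. From isolate_21 up to the same node: 4 branches. Total: 7 + 4 = 11.

11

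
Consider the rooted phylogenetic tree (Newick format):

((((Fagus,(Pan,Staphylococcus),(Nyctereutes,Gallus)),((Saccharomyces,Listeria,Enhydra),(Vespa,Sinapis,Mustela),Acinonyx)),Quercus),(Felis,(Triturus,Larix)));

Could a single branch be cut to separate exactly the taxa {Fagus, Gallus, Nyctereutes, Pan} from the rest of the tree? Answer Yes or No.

No

The MRCA of the listed taxa subtends (Fagus,(Pan,Staphylococcus),(Nyctereutes,Gallus)).
That clade also contains Staphylococcus, which is not in the proposed group, so the group is not monophyletic.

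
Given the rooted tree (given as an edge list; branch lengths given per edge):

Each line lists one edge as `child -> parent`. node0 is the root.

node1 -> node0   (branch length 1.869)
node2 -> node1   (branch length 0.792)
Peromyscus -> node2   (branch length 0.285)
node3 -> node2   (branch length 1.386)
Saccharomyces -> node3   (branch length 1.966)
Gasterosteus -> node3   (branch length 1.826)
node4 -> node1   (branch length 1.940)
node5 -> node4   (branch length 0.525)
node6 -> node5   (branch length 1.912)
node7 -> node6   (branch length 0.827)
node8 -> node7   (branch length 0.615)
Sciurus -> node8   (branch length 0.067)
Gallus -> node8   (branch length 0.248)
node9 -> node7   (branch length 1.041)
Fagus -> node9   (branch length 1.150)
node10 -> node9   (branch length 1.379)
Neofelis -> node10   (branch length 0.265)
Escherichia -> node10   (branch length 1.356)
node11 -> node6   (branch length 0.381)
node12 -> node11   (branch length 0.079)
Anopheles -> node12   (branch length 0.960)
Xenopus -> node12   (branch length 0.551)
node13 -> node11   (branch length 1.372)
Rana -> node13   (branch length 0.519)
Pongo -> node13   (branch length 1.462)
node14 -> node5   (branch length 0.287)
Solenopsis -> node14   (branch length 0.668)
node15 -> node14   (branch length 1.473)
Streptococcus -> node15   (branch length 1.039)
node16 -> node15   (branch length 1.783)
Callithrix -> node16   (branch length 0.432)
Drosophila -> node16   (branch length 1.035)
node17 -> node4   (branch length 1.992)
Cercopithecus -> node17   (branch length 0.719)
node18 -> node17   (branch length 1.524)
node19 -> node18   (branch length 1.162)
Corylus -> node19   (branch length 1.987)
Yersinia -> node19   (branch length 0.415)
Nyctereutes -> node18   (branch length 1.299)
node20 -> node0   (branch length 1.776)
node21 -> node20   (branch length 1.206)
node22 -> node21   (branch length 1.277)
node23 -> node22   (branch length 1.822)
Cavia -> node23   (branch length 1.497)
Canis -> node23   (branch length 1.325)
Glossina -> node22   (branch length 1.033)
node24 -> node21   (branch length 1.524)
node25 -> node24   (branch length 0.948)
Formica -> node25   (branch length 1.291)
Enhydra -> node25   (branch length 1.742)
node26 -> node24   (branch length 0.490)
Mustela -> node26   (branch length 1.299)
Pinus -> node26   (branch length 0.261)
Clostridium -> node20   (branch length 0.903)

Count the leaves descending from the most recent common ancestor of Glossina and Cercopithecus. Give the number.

The MRCA of Glossina and Cercopithecus is the root, so the clade is the entire tree.
That clade contains 28 terminal taxa: Anopheles, Callithrix, Canis, Cavia, Cercopithecus, Clostridium, Corylus, Drosophila, Enhydra, Escherichia, Fagus, Formica, Gallus, Gasterosteus, Glossina, Mustela, Neofelis, Nyctereutes, Peromyscus, Pinus, Pongo, Rana, Saccharomyces, Sciurus, Solenopsis, Streptococcus, Xenopus, Yersinia.

28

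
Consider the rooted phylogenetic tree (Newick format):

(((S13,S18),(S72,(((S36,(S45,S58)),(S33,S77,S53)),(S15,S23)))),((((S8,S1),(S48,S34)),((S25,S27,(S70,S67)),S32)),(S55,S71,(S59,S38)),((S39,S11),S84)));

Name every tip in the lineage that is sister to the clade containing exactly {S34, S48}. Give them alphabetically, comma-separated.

The clade containing exactly {S34, S48} attaches to the tree at the node subtending ((S8,S1),(S48,S34)).
The other lineage descending from that same node — the sister group — is (S8,S1); its 2 tips in alphabetical order are the answer.

S1, S8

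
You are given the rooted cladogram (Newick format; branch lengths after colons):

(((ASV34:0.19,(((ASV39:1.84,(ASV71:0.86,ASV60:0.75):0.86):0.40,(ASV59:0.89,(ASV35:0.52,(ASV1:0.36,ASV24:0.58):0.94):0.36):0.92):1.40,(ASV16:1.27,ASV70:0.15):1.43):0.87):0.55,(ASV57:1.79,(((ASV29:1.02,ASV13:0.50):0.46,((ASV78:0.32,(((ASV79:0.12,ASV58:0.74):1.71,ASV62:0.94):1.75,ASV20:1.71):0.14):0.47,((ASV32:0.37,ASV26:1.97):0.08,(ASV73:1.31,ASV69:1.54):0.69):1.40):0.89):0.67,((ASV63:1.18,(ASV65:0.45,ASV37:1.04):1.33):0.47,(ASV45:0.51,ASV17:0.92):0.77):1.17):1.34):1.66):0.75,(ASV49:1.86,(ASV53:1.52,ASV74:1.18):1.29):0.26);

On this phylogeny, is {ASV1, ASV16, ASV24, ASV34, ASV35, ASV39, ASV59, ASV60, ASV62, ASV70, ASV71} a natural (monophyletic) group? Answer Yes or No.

No

The MRCA of the listed taxa subtends ((ASV34,(((ASV39,(ASV71,ASV60)),(ASV59,(ASV35,(ASV1,ASV24)))),(ASV16,ASV70))),(ASV57,(((ASV29,ASV13),((ASV78,(((ASV79,ASV58),ASV62),ASV20)),((ASV32,ASV26),(ASV73,ASV69)))),((ASV63,(ASV65,ASV37)),(ASV45,ASV17))))).
That clade also contains ASV13, ASV17, ASV20, ASV26, ASV29, ASV32, ASV37, ASV45, ASV57, ASV58, ASV63, ASV65, ASV69, ASV73, ASV78, ASV79, which are not in the proposed group, so the group is not monophyletic.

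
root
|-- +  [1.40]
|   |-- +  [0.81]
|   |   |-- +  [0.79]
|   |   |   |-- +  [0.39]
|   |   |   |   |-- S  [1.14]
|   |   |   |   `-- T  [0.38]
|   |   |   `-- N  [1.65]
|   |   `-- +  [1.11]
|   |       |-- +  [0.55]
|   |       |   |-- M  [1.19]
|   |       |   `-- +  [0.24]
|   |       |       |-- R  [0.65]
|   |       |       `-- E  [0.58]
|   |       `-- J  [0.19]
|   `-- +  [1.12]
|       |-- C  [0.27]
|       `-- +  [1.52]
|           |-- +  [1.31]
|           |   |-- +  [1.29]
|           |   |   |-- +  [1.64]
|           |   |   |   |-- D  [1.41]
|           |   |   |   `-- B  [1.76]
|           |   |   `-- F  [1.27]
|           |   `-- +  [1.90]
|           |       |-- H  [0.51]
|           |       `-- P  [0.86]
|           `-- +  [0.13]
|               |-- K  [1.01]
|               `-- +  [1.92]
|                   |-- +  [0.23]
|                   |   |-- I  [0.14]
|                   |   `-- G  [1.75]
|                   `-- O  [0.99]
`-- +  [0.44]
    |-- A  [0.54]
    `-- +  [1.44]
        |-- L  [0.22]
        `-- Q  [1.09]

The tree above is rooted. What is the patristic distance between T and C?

The path runs T → … → MRCA → … → C; the MRCA is the node subtending ((((S,T),N),((M,(R,E)),J)),(C,((((D,B),F),(H,P)),(K,((I,G),O))))).
Branch lengths along that path: 0.38 + 0.39 + 0.79 + 0.81 + 1.12 + 0.27 = 3.76.

3.76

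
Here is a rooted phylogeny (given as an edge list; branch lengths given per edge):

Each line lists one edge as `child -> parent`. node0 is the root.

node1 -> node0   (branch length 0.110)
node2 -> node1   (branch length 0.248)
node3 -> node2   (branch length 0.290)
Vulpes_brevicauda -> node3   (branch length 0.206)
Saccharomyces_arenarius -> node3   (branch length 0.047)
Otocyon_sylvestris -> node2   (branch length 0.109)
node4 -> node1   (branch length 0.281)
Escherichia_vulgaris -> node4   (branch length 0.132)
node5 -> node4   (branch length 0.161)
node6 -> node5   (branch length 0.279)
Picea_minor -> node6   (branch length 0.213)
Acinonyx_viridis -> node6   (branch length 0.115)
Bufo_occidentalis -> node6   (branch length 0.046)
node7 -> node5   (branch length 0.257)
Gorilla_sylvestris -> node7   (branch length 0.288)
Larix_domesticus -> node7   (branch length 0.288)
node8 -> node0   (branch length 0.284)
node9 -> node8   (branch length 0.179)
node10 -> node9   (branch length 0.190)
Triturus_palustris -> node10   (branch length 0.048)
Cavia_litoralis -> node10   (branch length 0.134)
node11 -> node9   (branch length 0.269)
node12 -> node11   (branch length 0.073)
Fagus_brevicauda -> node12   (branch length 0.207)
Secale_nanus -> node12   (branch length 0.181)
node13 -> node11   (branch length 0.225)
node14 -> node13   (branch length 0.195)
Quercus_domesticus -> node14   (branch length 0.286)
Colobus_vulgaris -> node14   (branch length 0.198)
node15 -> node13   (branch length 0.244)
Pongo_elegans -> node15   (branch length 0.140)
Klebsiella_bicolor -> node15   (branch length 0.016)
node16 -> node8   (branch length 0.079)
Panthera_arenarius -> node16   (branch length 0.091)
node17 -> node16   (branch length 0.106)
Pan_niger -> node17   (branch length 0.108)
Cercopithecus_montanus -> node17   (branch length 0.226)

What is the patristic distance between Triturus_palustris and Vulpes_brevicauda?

1.555

The path runs Triturus_palustris → … → MRCA → … → Vulpes_brevicauda; the MRCA is the root of the tree.
Branch lengths along that path: 0.048 + 0.190 + 0.179 + 0.284 + 0.110 + 0.248 + 0.290 + 0.206 = 1.555.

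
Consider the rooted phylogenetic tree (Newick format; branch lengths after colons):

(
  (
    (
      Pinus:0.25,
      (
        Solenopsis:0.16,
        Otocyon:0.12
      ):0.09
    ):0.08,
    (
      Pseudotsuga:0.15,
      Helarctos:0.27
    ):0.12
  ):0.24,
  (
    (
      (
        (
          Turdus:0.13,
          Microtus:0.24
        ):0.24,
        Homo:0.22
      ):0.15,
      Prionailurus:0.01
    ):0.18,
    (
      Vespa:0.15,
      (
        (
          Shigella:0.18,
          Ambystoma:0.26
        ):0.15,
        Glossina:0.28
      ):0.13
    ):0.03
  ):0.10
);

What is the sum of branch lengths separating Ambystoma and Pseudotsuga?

1.18

The path runs Ambystoma → … → MRCA → … → Pseudotsuga; the MRCA is the root of the tree.
Branch lengths along that path: 0.26 + 0.15 + 0.13 + 0.03 + 0.10 + 0.24 + 0.12 + 0.15 = 1.18.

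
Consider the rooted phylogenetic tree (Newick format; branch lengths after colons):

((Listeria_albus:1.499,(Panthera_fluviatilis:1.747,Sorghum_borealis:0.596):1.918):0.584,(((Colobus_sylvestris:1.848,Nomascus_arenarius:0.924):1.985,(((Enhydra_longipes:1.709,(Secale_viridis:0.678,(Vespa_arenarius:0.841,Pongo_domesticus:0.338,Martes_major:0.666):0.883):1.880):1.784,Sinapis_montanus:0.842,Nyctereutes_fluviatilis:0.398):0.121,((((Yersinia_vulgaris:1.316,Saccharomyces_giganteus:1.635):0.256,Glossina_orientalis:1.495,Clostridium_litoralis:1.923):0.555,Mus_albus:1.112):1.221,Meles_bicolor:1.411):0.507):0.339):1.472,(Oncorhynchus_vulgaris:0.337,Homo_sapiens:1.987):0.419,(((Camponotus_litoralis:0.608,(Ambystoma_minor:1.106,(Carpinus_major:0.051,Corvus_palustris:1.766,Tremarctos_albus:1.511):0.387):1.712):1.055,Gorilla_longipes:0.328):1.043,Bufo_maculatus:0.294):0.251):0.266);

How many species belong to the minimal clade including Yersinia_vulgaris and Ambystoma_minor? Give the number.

The MRCA of Yersinia_vulgaris and Ambystoma_minor is the node subtending (((Colobus_sylvestris,Nomascus_arenarius),(((Enhydra_longipes,(Secale_viridis,(Vespa_arenarius,Pongo_domesticus,Martes_major))),Sinapis_montanus,Nyctereutes_fluviatilis),((((Yersinia_vulgaris,Saccharomyces_giganteus),Glossina_orientalis,Clostridium_litoralis),Mus_albus),Meles_bicolor))),(Oncorhynchus_vulgaris,Homo_sapiens),(((Camponotus_litoralis,(Ambystoma_minor,(Carpinus_major,Corvus_palustris,Tremarctos_albus))),Gorilla_longipes),Bufo_maculatus)).
That clade contains 24 terminal taxa: Ambystoma_minor, Bufo_maculatus, Camponotus_litoralis, Carpinus_major, Clostridium_litoralis, Colobus_sylvestris, Corvus_palustris, Enhydra_longipes, Glossina_orientalis, Gorilla_longipes, Homo_sapiens, Martes_major, Meles_bicolor, Mus_albus, Nomascus_arenarius, Nyctereutes_fluviatilis, Oncorhynchus_vulgaris, Pongo_domesticus, Saccharomyces_giganteus, Secale_viridis, Sinapis_montanus, Tremarctos_albus, Vespa_arenarius, Yersinia_vulgaris.

24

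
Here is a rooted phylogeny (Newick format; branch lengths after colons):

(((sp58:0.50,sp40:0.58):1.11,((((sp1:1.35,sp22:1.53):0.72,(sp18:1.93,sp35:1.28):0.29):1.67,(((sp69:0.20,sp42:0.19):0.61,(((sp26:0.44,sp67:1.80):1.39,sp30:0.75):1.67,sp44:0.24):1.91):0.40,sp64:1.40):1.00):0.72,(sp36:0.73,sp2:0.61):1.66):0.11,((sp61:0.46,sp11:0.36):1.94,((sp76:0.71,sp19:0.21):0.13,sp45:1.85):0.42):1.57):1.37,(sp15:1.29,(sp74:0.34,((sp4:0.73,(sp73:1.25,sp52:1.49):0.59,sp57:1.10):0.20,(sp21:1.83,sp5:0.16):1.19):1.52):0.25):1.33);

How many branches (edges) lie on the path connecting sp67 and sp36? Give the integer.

9

The MRCA of sp67 and sp36 is the node subtending ((((sp1,sp22),(sp18,sp35)),(((sp69,sp42),(((sp26,sp67),sp30),sp44)),sp64)),(sp36,sp2)).
From sp67 up to that node: 7 branches. From sp36 up to the same node: 2 branches. Total: 7 + 2 = 9.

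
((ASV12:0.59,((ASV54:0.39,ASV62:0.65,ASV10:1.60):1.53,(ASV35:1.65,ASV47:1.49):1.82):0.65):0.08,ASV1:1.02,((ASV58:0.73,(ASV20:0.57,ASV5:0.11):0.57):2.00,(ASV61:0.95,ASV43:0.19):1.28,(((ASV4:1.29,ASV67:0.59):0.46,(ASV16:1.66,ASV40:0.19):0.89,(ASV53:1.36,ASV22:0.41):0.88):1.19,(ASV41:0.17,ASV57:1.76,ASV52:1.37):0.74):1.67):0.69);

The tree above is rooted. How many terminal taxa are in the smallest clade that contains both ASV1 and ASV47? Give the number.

The MRCA of ASV1 and ASV47 is the root, so the clade is the entire tree.
That clade contains 21 terminal taxa: ASV1, ASV10, ASV12, ASV16, ASV20, ASV22, ASV35, ASV4, ASV40, ASV41, ASV43, ASV47, ASV5, ASV52, ASV53, ASV54, ASV57, ASV58, ASV61, ASV62, ASV67.

21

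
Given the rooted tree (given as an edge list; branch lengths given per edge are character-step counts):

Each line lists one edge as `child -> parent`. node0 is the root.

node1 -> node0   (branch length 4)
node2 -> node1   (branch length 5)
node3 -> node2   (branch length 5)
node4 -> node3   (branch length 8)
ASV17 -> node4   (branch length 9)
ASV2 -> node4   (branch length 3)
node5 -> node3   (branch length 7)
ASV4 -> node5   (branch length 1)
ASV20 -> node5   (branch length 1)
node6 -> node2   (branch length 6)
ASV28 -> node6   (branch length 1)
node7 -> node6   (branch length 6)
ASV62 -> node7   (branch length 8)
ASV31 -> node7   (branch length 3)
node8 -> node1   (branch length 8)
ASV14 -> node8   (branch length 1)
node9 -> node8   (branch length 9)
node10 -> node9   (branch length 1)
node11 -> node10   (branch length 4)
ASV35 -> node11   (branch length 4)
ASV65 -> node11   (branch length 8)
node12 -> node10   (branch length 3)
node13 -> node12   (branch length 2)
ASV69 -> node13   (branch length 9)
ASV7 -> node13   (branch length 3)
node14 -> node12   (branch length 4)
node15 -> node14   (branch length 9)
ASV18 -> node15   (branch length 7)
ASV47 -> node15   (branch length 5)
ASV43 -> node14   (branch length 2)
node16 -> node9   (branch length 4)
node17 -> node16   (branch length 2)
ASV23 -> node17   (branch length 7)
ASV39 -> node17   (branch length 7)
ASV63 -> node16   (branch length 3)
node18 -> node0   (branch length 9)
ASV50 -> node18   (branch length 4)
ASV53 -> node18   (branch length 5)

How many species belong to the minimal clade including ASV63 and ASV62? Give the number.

The MRCA of ASV63 and ASV62 is the node subtending ((((ASV17,ASV2),(ASV4,ASV20)),(ASV28,(ASV62,ASV31))),(ASV14,(((ASV35,ASV65),((ASV69,ASV7),((ASV18,ASV47),ASV43))),((ASV23,ASV39),ASV63)))).
That clade contains 18 terminal taxa: ASV14, ASV17, ASV18, ASV2, ASV20, ASV23, ASV28, ASV31, ASV35, ASV39, ASV4, ASV43, ASV47, ASV62, ASV63, ASV65, ASV69, ASV7.

18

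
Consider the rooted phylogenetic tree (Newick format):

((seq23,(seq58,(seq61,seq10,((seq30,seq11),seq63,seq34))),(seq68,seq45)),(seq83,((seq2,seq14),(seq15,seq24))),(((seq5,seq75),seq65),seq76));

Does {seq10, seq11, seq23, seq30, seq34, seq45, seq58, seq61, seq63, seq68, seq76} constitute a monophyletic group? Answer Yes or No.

The MRCA of the listed taxa is the root, so the smallest clade containing them is the whole tree.
That clade also contains seq14, seq15, seq2, seq24, seq5, seq65, seq75, seq83, which are not in the proposed group, so the group is not monophyletic.

No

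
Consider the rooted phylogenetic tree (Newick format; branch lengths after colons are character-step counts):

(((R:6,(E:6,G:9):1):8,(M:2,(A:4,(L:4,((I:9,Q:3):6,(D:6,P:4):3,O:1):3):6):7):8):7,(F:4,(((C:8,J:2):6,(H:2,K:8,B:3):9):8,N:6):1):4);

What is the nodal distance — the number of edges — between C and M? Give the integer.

8

The MRCA of C and M is the root of the tree.
From C up to that node: 5 branches. From M up to the same node: 3 branches. Total: 5 + 3 = 8.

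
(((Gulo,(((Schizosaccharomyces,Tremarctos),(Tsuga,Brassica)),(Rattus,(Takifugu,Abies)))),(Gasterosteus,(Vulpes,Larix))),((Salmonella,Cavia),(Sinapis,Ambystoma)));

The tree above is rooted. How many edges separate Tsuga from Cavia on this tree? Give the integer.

The MRCA of Tsuga and Cavia is the root of the tree.
From Tsuga up to that node: 6 branches. From Cavia up to the same node: 3 branches. Total: 6 + 3 = 9.

9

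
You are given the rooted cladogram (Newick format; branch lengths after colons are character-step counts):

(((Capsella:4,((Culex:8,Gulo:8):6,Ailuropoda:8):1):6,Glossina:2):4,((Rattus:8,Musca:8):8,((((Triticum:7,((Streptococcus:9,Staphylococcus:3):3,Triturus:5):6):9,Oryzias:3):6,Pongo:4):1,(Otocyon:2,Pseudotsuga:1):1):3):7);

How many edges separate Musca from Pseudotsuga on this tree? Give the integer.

The MRCA of Musca and Pseudotsuga is the node subtending ((Rattus,Musca),((((Triticum,((Streptococcus,Staphylococcus),Triturus)),Oryzias),Pongo),(Otocyon,Pseudotsuga))).
From Musca up to that node: 2 branches. From Pseudotsuga up to the same node: 3 branches. Total: 2 + 3 = 5.

5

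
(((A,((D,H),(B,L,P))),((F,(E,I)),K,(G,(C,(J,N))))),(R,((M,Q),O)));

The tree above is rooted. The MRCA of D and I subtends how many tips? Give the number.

14

The MRCA of D and I is the node subtending ((A,((D,H),(B,L,P))),((F,(E,I)),K,(G,(C,(J,N))))).
That clade contains 14 terminal taxa: A, B, C, D, E, F, G, H, I, J, K, L, N, P.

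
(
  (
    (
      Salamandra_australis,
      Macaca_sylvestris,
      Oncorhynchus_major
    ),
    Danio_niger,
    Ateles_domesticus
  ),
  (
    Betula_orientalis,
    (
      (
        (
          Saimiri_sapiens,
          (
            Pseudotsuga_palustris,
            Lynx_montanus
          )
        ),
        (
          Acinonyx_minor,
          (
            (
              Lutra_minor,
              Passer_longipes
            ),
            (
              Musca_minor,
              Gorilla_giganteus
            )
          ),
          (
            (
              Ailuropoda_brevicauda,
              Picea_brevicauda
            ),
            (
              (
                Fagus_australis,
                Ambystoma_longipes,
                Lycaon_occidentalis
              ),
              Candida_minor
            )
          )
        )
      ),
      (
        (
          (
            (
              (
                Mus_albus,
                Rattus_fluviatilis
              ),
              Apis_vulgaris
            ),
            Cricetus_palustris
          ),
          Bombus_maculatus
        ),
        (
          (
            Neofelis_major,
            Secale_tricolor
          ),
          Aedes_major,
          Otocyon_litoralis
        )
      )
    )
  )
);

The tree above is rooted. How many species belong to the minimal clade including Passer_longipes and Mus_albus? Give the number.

The MRCA of Passer_longipes and Mus_albus is the node subtending (((Saimiri_sapiens,(Pseudotsuga_palustris,Lynx_montanus)),(Acinonyx_minor,((Lutra_minor,Passer_longipes),(Musca_minor,Gorilla_giganteus)),((Ailuropoda_brevicauda,Picea_brevicauda),((Fagus_australis,Ambystoma_longipes,Lycaon_occidentalis),Candida_minor)))),(((((Mus_albus,Rattus_fluviatilis),Apis_vulgaris),Cricetus_palustris),Bombus_maculatus),((Neofelis_major,Secale_tricolor),Aedes_major,Otocyon_litoralis))).
That clade contains 23 terminal taxa: Acinonyx_minor, Aedes_major, Ailuropoda_brevicauda, Ambystoma_longipes, Apis_vulgaris, Bombus_maculatus, Candida_minor, Cricetus_palustris, Fagus_australis, Gorilla_giganteus, Lutra_minor, Lycaon_occidentalis, Lynx_montanus, Mus_albus, Musca_minor, Neofelis_major, Otocyon_litoralis, Passer_longipes, Picea_brevicauda, Pseudotsuga_palustris, Rattus_fluviatilis, Saimiri_sapiens, Secale_tricolor.

23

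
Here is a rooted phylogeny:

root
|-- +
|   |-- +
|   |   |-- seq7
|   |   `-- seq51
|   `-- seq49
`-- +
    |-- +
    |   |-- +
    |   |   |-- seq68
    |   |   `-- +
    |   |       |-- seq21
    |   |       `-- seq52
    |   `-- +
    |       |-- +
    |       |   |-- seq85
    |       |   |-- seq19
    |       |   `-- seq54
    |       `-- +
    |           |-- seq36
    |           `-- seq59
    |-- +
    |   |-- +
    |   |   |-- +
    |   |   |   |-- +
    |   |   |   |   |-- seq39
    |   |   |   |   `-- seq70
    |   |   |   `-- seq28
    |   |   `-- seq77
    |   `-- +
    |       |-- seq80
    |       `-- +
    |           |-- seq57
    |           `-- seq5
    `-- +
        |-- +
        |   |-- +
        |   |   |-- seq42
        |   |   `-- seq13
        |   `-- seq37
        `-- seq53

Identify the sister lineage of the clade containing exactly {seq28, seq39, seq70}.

seq77

The clade containing exactly {seq28, seq39, seq70} attaches to the tree at the node subtending (((seq39,seq70),seq28),seq77).
The other lineage descending from that same node — the sister group — is the single tip seq77.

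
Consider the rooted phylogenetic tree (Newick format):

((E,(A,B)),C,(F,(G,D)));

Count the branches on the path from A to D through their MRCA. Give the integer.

6

The MRCA of A and D is the root of the tree.
From A up to that node: 3 branches. From D up to the same node: 3 branches. Total: 3 + 3 = 6.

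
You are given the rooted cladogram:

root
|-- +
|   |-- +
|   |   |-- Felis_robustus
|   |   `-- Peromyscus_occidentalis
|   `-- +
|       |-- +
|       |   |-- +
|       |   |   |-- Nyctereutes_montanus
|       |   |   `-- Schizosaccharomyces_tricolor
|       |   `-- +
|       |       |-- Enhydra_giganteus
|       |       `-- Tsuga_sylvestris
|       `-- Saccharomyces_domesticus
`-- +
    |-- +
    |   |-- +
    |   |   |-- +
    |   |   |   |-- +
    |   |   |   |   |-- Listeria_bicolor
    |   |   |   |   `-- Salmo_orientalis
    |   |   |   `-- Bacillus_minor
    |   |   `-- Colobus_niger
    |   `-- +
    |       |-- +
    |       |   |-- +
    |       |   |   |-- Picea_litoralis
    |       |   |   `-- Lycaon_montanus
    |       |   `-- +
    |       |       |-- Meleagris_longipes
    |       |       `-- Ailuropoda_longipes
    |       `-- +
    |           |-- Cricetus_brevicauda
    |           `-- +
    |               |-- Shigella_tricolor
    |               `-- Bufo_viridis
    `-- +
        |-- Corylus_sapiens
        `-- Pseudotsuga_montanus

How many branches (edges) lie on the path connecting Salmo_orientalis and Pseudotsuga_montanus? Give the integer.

7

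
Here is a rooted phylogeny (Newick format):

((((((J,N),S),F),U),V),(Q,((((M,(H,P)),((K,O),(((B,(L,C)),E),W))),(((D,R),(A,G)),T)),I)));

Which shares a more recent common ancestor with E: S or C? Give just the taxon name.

The MRCA of E and C subtends ((B,(L,C)),E) (4 taxa).
The MRCA of E and S is the root, subtending the entire tree (23 taxa).
The first is nested inside the second, so E shares a more recent common ancestor with C.

C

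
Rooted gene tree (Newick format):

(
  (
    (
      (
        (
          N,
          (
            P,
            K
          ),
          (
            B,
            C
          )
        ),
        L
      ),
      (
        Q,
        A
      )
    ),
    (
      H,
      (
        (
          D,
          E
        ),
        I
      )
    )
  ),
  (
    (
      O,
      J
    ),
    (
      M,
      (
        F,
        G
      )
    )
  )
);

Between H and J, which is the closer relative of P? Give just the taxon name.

The MRCA of P and H subtends ((((N,(P,K),(B,C)),L),(Q,A)),(H,((D,E),I))) (12 taxa).
The MRCA of P and J is the root, subtending the entire tree (17 taxa).
The first is nested inside the second, so P shares a more recent common ancestor with H.

H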